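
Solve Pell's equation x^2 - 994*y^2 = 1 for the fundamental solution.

(x, y) = (1135, 36)

First expand sqrt(994) as a continued fraction. With x_i = (sqrt(994) + m_i)/d_i and (m_0, d_0) = (0, 1): a_0 = floor(sqrt(994)) = 31, since 31^2 = 961 <= 994 < 1024 = 32^2.
Iterate m_{i+1} = d_i*a_i - m_i, d_{i+1} = (994 - m_{i+1}^2)/d_i, a_{i+1} = floor((a_0 + m_{i+1})/d_{i+1}):
  m_1 = 1*31 - 0 = 31, d_1 = (994 - 31^2)/1 = 33/1 = 33, a_1 = floor((31 + 31)/33) = 1.
  m_2 = 33*1 - 31 = 2, d_2 = (994 - 2^2)/33 = 990/33 = 30, a_2 = floor((31 + 2)/30) = 1.
  m_3 = 30*1 - 2 = 28, d_3 = (994 - 28^2)/30 = 210/30 = 7, a_3 = floor((31 + 28)/7) = 8.
  m_4 = 7*8 - 28 = 28, d_4 = (994 - 28^2)/7 = 210/7 = 30, a_4 = floor((31 + 28)/30) = 1.
  m_5 = 30*1 - 28 = 2, d_5 = (994 - 2^2)/30 = 990/30 = 33, a_5 = floor((31 + 2)/33) = 1.
  m_6 = 33*1 - 2 = 31, d_6 = (994 - 31^2)/33 = 33/33 = 1, a_6 = floor((31 + 31)/1) = 62.
  m_7 = 1*62 - 31 = 31, d_7 = (994 - 31^2)/1 = 33/1 = 33: (m_7, d_7) = (m_1, d_1) = (31, 33), so from here the quotients repeat a_1, ..., a_6; the period length is 6.
So sqrt(994) = [31; (1, 1, 8, 1, 1, 62)] with period length k = 6.
k is even, so the fundamental solution of x^2 - 994y^2 = 1 is (p_{k-1}, q_{k-1}) = (p_5, q_5); compute convergents through index 5.
Convergents (p_i = a_i*p_{i-1} + p_{i-2}, q_i = a_i*q_{i-1} + q_{i-2} with p_{-2}=0, p_{-1}=1, q_{-2}=1, q_{-1}=0):
  i=0: a_0=31, p_0 = 31*1 + 0 = 31, q_0 = 31*0 + 1 = 1.
  i=1: a_1=1, p_1 = 1*31 + 1 = 32, q_1 = 1*1 + 0 = 1.
  i=2: a_2=1, p_2 = 1*32 + 31 = 63, q_2 = 1*1 + 1 = 2.
  i=3: a_3=8, p_3 = 8*63 + 32 = 536, q_3 = 8*2 + 1 = 17.
  i=4: a_4=1, p_4 = 1*536 + 63 = 599, q_4 = 1*17 + 2 = 19.
  i=5: a_5=1, p_5 = 1*599 + 536 = 1135, q_5 = 1*19 + 17 = 36.
Check: 1135^2 - 994*36^2 = 1288225 - 1288224 = 1, so (x, y) = (1135, 36) solves the equation, and by the theorem it is the least positive solution.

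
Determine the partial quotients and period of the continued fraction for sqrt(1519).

Write x_i = (sqrt(1519) + m_i)/d_i with (m_0, d_0) = (0, 1). a_0 = floor(sqrt(1519)) = 38, since 38^2 = 1444 <= 1519 < 1521 = 39^2.
Iterate m_{i+1} = d_i*a_i - m_i, d_{i+1} = (1519 - m_{i+1}^2)/d_i, a_{i+1} = floor((a_0 + m_{i+1})/d_{i+1}):
  m_1 = 1*38 - 0 = 38, d_1 = (1519 - 38^2)/1 = 75/1 = 75, a_1 = floor((38 + 38)/75) = 1.
  m_2 = 75*1 - 38 = 37, d_2 = (1519 - 37^2)/75 = 150/75 = 2, a_2 = floor((38 + 37)/2) = 37.
  m_3 = 2*37 - 37 = 37, d_3 = (1519 - 37^2)/2 = 150/2 = 75, a_3 = floor((38 + 37)/75) = 1.
  m_4 = 75*1 - 37 = 38, d_4 = (1519 - 38^2)/75 = 75/75 = 1, a_4 = floor((38 + 38)/1) = 76.
  m_5 = 1*76 - 38 = 38, d_5 = (1519 - 38^2)/1 = 75/1 = 75: (m_5, d_5) = (m_1, d_1) = (38, 75), so from here the quotients repeat a_1, ..., a_4; the period length is 4.
Hence the expansion of sqrt(1519) is a_0 = 38 followed by the repeating block 1, 37, 1, 76 (period 4).

[38; (1, 37, 1, 76)]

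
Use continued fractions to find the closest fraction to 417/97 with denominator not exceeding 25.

43/10

Expand x = 417/97 as a continued fraction with the Euclidean algorithm:
  417 = 4*97 + 29, so a_0 = 4.
  97 = 3*29 + 10, so a_1 = 3.
  29 = 2*10 + 9, so a_2 = 2.
  10 = 1*9 + 1, so a_3 = 1.
  9 = 9*1 + 0, so a_4 = 9.
so x = [4; 3, 2, 1, 9].
Convergents (p_i = a_i*p_{i-1} + p_{i-2}, q_i = a_i*q_{i-1} + q_{i-2} with p_{-2}=0, p_{-1}=1, q_{-2}=1, q_{-1}=0), until the denominator exceeds 25:
  i=0: a_0=4, p_0 = 4*1 + 0 = 4, q_0 = 4*0 + 1 = 1.
  i=1: a_1=3, p_1 = 3*4 + 1 = 13, q_1 = 3*1 + 0 = 3.
  i=2: a_2=2, p_2 = 2*13 + 4 = 30, q_2 = 2*3 + 1 = 7.
  i=3: a_3=1, p_3 = 1*30 + 13 = 43, q_3 = 1*7 + 3 = 10.
  i=4: a_4=9, p_4 = 9*43 + 30 = 417, q_4 = 9*10 + 7 = 97.
q_4 = 97 > 25, so the last convergent with denominator <= 25 is p_3/q_3 = 43/10.
The closest fraction with denominator <= 25 is either p_3/q_3 or the intermediate fraction (k*p_3 + p_2)/(k*q_3 + q_2) with the largest k >= 1 whose denominator stays <= 25; these approach x as k grows, and every other convergent or intermediate fraction in range is farther away.
Largest k: floor((25 - q_2)/q_3) = floor((25 - 7)/10) = 1.
That gives (1*43 + 30)/(1*10 + 7) = 73/17.
Compare the errors: |x - 43/10| = |417*10 - 43*97|/(97*10) = 1/970, and |x - 73/17| = |417*17 - 73*97|/(97*17) = 8/1649.
Cross-multiplying, 1*1649 = 1649 < 7760 = 8*970, so 1/970 is smaller: the convergent 43/10 is closer to x than 73/17.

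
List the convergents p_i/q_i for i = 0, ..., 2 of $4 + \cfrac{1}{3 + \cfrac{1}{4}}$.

4/1, 13/3, 56/13

Using the convergent recurrence p_i = a_i*p_{i-1} + p_{i-2}, q_i = a_i*q_{i-1} + q_{i-2} with p_{-2}=0, p_{-1}=1, q_{-2}=1, q_{-1}=0:
  i=0: a_0=4, p_0 = 4*1 + 0 = 4, q_0 = 4*0 + 1 = 1.
  i=1: a_1=3, p_1 = 3*4 + 1 = 13, q_1 = 3*1 + 0 = 3.
  i=2: a_2=4, p_2 = 4*13 + 4 = 56, q_2 = 4*3 + 1 = 13.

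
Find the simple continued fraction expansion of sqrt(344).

Write x_i = (sqrt(344) + m_i)/d_i with (m_0, d_0) = (0, 1). a_0 = floor(sqrt(344)) = 18, since 18^2 = 324 <= 344 < 361 = 19^2.
Iterate m_{i+1} = d_i*a_i - m_i, d_{i+1} = (344 - m_{i+1}^2)/d_i, a_{i+1} = floor((a_0 + m_{i+1})/d_{i+1}):
  m_1 = 1*18 - 0 = 18, d_1 = (344 - 18^2)/1 = 20/1 = 20, a_1 = floor((18 + 18)/20) = 1.
  m_2 = 20*1 - 18 = 2, d_2 = (344 - 2^2)/20 = 340/20 = 17, a_2 = floor((18 + 2)/17) = 1.
  m_3 = 17*1 - 2 = 15, d_3 = (344 - 15^2)/17 = 119/17 = 7, a_3 = floor((18 + 15)/7) = 4.
  m_4 = 7*4 - 15 = 13, d_4 = (344 - 13^2)/7 = 175/7 = 25, a_4 = floor((18 + 13)/25) = 1.
  m_5 = 25*1 - 13 = 12, d_5 = (344 - 12^2)/25 = 200/25 = 8, a_5 = floor((18 + 12)/8) = 3.
  m_6 = 8*3 - 12 = 12, d_6 = (344 - 12^2)/8 = 200/8 = 25, a_6 = floor((18 + 12)/25) = 1.
  m_7 = 25*1 - 12 = 13, d_7 = (344 - 13^2)/25 = 175/25 = 7, a_7 = floor((18 + 13)/7) = 4.
  m_8 = 7*4 - 13 = 15, d_8 = (344 - 15^2)/7 = 119/7 = 17, a_8 = floor((18 + 15)/17) = 1.
  m_9 = 17*1 - 15 = 2, d_9 = (344 - 2^2)/17 = 340/17 = 20, a_9 = floor((18 + 2)/20) = 1.
  m_10 = 20*1 - 2 = 18, d_10 = (344 - 18^2)/20 = 20/20 = 1, a_10 = floor((18 + 18)/1) = 36.
  m_11 = 1*36 - 18 = 18, d_11 = (344 - 18^2)/1 = 20/1 = 20: (m_11, d_11) = (m_1, d_1) = (18, 20), so from here the quotients repeat a_1, ..., a_10; the period length is 10.
Hence the expansion of sqrt(344) is a_0 = 18 followed by the repeating block 1, 1, 4, 1, 3, 1, 4, 1, 1, 36 (period 10).

[18; (1, 1, 4, 1, 3, 1, 4, 1, 1, 36)]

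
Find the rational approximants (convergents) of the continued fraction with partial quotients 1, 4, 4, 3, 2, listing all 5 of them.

Using the convergent recurrence p_i = a_i*p_{i-1} + p_{i-2}, q_i = a_i*q_{i-1} + q_{i-2} with p_{-2}=0, p_{-1}=1, q_{-2}=1, q_{-1}=0:
  i=0: a_0=1, p_0 = 1*1 + 0 = 1, q_0 = 1*0 + 1 = 1.
  i=1: a_1=4, p_1 = 4*1 + 1 = 5, q_1 = 4*1 + 0 = 4.
  i=2: a_2=4, p_2 = 4*5 + 1 = 21, q_2 = 4*4 + 1 = 17.
  i=3: a_3=3, p_3 = 3*21 + 5 = 68, q_3 = 3*17 + 4 = 55.
  i=4: a_4=2, p_4 = 2*68 + 21 = 157, q_4 = 2*55 + 17 = 127.

1/1, 5/4, 21/17, 68/55, 157/127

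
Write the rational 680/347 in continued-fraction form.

Run the Euclidean algorithm on 680 and 347; the successive quotients are the partial quotients a_0, a_1, ... (each step inverts the fractional part left over by the previous one):
  680 = 1*347 + 333, so a_0 = 1.
  347 = 1*333 + 14, so a_1 = 1.
  333 = 23*14 + 11, so a_2 = 23.
  14 = 1*11 + 3, so a_3 = 1.
  11 = 3*3 + 2, so a_4 = 3.
  3 = 1*2 + 1, so a_5 = 1.
  2 = 2*1 + 0, so a_6 = 2.
The remainder reaches 0 after 7 divisions, so the expansion has 7 partial quotients, read off in order.

[1; 1, 23, 1, 3, 1, 2]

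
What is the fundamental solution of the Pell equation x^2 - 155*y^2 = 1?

(x, y) = (249, 20)

First expand sqrt(155) as a continued fraction. With x_i = (sqrt(155) + m_i)/d_i and (m_0, d_0) = (0, 1): a_0 = floor(sqrt(155)) = 12, since 12^2 = 144 <= 155 < 169 = 13^2.
Iterate m_{i+1} = d_i*a_i - m_i, d_{i+1} = (155 - m_{i+1}^2)/d_i, a_{i+1} = floor((a_0 + m_{i+1})/d_{i+1}):
  m_1 = 1*12 - 0 = 12, d_1 = (155 - 12^2)/1 = 11/1 = 11, a_1 = floor((12 + 12)/11) = 2.
  m_2 = 11*2 - 12 = 10, d_2 = (155 - 10^2)/11 = 55/11 = 5, a_2 = floor((12 + 10)/5) = 4.
  m_3 = 5*4 - 10 = 10, d_3 = (155 - 10^2)/5 = 55/5 = 11, a_3 = floor((12 + 10)/11) = 2.
  m_4 = 11*2 - 10 = 12, d_4 = (155 - 12^2)/11 = 11/11 = 1, a_4 = floor((12 + 12)/1) = 24.
  m_5 = 1*24 - 12 = 12, d_5 = (155 - 12^2)/1 = 11/1 = 11: (m_5, d_5) = (m_1, d_1) = (12, 11), so from here the quotients repeat a_1, ..., a_4; the period length is 4.
So sqrt(155) = [12; (2, 4, 2, 24)] with period length k = 4.
k is even, so the fundamental solution of x^2 - 155y^2 = 1 is (p_{k-1}, q_{k-1}) = (p_3, q_3); compute convergents through index 3.
Convergents (p_i = a_i*p_{i-1} + p_{i-2}, q_i = a_i*q_{i-1} + q_{i-2} with p_{-2}=0, p_{-1}=1, q_{-2}=1, q_{-1}=0):
  i=0: a_0=12, p_0 = 12*1 + 0 = 12, q_0 = 12*0 + 1 = 1.
  i=1: a_1=2, p_1 = 2*12 + 1 = 25, q_1 = 2*1 + 0 = 2.
  i=2: a_2=4, p_2 = 4*25 + 12 = 112, q_2 = 4*2 + 1 = 9.
  i=3: a_3=2, p_3 = 2*112 + 25 = 249, q_3 = 2*9 + 2 = 20.
Check: 249^2 - 155*20^2 = 62001 - 62000 = 1, so (x, y) = (249, 20) solves the equation, and by the theorem it is the least positive solution.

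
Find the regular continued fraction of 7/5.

[1; 2, 2]

Run the Euclidean algorithm on 7 and 5; the successive quotients are the partial quotients a_0, a_1, ... (each step inverts the fractional part left over by the previous one):
  7 = 1*5 + 2, so a_0 = 1.
  5 = 2*2 + 1, so a_1 = 2.
  2 = 2*1 + 0, so a_2 = 2.
The remainder reaches 0 after 3 divisions, so the expansion has 3 partial quotients, read off in order.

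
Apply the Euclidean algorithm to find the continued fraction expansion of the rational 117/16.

[7; 3, 5]

Run the Euclidean algorithm on 117 and 16; the successive quotients are the partial quotients a_0, a_1, ... (each step inverts the fractional part left over by the previous one):
  117 = 7*16 + 5, so a_0 = 7.
  16 = 3*5 + 1, so a_1 = 3.
  5 = 5*1 + 0, so a_2 = 5.
The remainder reaches 0 after 3 divisions, so the expansion has 3 partial quotients, read off in order.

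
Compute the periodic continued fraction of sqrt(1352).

[36; (1, 3, 2, 1, 17, 1, 2, 3, 1, 72)]

Write x_i = (sqrt(1352) + m_i)/d_i with (m_0, d_0) = (0, 1). a_0 = floor(sqrt(1352)) = 36, since 36^2 = 1296 <= 1352 < 1369 = 37^2.
Iterate m_{i+1} = d_i*a_i - m_i, d_{i+1} = (1352 - m_{i+1}^2)/d_i, a_{i+1} = floor((a_0 + m_{i+1})/d_{i+1}):
  m_1 = 1*36 - 0 = 36, d_1 = (1352 - 36^2)/1 = 56/1 = 56, a_1 = floor((36 + 36)/56) = 1.
  m_2 = 56*1 - 36 = 20, d_2 = (1352 - 20^2)/56 = 952/56 = 17, a_2 = floor((36 + 20)/17) = 3.
  m_3 = 17*3 - 20 = 31, d_3 = (1352 - 31^2)/17 = 391/17 = 23, a_3 = floor((36 + 31)/23) = 2.
  m_4 = 23*2 - 31 = 15, d_4 = (1352 - 15^2)/23 = 1127/23 = 49, a_4 = floor((36 + 15)/49) = 1.
  m_5 = 49*1 - 15 = 34, d_5 = (1352 - 34^2)/49 = 196/49 = 4, a_5 = floor((36 + 34)/4) = 17.
  m_6 = 4*17 - 34 = 34, d_6 = (1352 - 34^2)/4 = 196/4 = 49, a_6 = floor((36 + 34)/49) = 1.
  m_7 = 49*1 - 34 = 15, d_7 = (1352 - 15^2)/49 = 1127/49 = 23, a_7 = floor((36 + 15)/23) = 2.
  m_8 = 23*2 - 15 = 31, d_8 = (1352 - 31^2)/23 = 391/23 = 17, a_8 = floor((36 + 31)/17) = 3.
  m_9 = 17*3 - 31 = 20, d_9 = (1352 - 20^2)/17 = 952/17 = 56, a_9 = floor((36 + 20)/56) = 1.
  m_10 = 56*1 - 20 = 36, d_10 = (1352 - 36^2)/56 = 56/56 = 1, a_10 = floor((36 + 36)/1) = 72.
  m_11 = 1*72 - 36 = 36, d_11 = (1352 - 36^2)/1 = 56/1 = 56: (m_11, d_11) = (m_1, d_1) = (36, 56), so from here the quotients repeat a_1, ..., a_10; the period length is 10.
Hence the expansion of sqrt(1352) is a_0 = 36 followed by the repeating block 1, 3, 2, 1, 17, 1, 2, 3, 1, 72 (period 10).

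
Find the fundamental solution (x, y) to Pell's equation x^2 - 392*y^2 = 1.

First expand sqrt(392) as a continued fraction. With x_i = (sqrt(392) + m_i)/d_i and (m_0, d_0) = (0, 1): a_0 = floor(sqrt(392)) = 19, since 19^2 = 361 <= 392 < 400 = 20^2.
Iterate m_{i+1} = d_i*a_i - m_i, d_{i+1} = (392 - m_{i+1}^2)/d_i, a_{i+1} = floor((a_0 + m_{i+1})/d_{i+1}):
  m_1 = 1*19 - 0 = 19, d_1 = (392 - 19^2)/1 = 31/1 = 31, a_1 = floor((19 + 19)/31) = 1.
  m_2 = 31*1 - 19 = 12, d_2 = (392 - 12^2)/31 = 248/31 = 8, a_2 = floor((19 + 12)/8) = 3.
  m_3 = 8*3 - 12 = 12, d_3 = (392 - 12^2)/8 = 248/8 = 31, a_3 = floor((19 + 12)/31) = 1.
  m_4 = 31*1 - 12 = 19, d_4 = (392 - 19^2)/31 = 31/31 = 1, a_4 = floor((19 + 19)/1) = 38.
  m_5 = 1*38 - 19 = 19, d_5 = (392 - 19^2)/1 = 31/1 = 31: (m_5, d_5) = (m_1, d_1) = (19, 31), so from here the quotients repeat a_1, ..., a_4; the period length is 4.
So sqrt(392) = [19; (1, 3, 1, 38)] with period length k = 4.
k is even, so the fundamental solution of x^2 - 392y^2 = 1 is (p_{k-1}, q_{k-1}) = (p_3, q_3); compute convergents through index 3.
Convergents (p_i = a_i*p_{i-1} + p_{i-2}, q_i = a_i*q_{i-1} + q_{i-2} with p_{-2}=0, p_{-1}=1, q_{-2}=1, q_{-1}=0):
  i=0: a_0=19, p_0 = 19*1 + 0 = 19, q_0 = 19*0 + 1 = 1.
  i=1: a_1=1, p_1 = 1*19 + 1 = 20, q_1 = 1*1 + 0 = 1.
  i=2: a_2=3, p_2 = 3*20 + 19 = 79, q_2 = 3*1 + 1 = 4.
  i=3: a_3=1, p_3 = 1*79 + 20 = 99, q_3 = 1*4 + 1 = 5.
Check: 99^2 - 392*5^2 = 9801 - 9800 = 1, so (x, y) = (99, 5) solves the equation, and by the theorem it is the least positive solution.

(x, y) = (99, 5)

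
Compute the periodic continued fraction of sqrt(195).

[13; (1, 26)]

Write x_i = (sqrt(195) + m_i)/d_i with (m_0, d_0) = (0, 1). a_0 = floor(sqrt(195)) = 13, since 13^2 = 169 <= 195 < 196 = 14^2.
Iterate m_{i+1} = d_i*a_i - m_i, d_{i+1} = (195 - m_{i+1}^2)/d_i, a_{i+1} = floor((a_0 + m_{i+1})/d_{i+1}):
  m_1 = 1*13 - 0 = 13, d_1 = (195 - 13^2)/1 = 26/1 = 26, a_1 = floor((13 + 13)/26) = 1.
  m_2 = 26*1 - 13 = 13, d_2 = (195 - 13^2)/26 = 26/26 = 1, a_2 = floor((13 + 13)/1) = 26.
  m_3 = 1*26 - 13 = 13, d_3 = (195 - 13^2)/1 = 26/1 = 26: (m_3, d_3) = (m_1, d_1) = (13, 26), so from here the quotients repeat a_1, a_2; the period length is 2.
Hence the expansion of sqrt(195) is a_0 = 13 followed by the repeating block 1, 26 (period 2).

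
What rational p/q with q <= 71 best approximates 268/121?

Expand x = 268/121 as a continued fraction with the Euclidean algorithm:
  268 = 2*121 + 26, so a_0 = 2.
  121 = 4*26 + 17, so a_1 = 4.
  26 = 1*17 + 9, so a_2 = 1.
  17 = 1*9 + 8, so a_3 = 1.
  9 = 1*8 + 1, so a_4 = 1.
  8 = 8*1 + 0, so a_5 = 8.
so x = [2; 4, 1, 1, 1, 8].
Convergents (p_i = a_i*p_{i-1} + p_{i-2}, q_i = a_i*q_{i-1} + q_{i-2} with p_{-2}=0, p_{-1}=1, q_{-2}=1, q_{-1}=0), until the denominator exceeds 71:
  i=0: a_0=2, p_0 = 2*1 + 0 = 2, q_0 = 2*0 + 1 = 1.
  i=1: a_1=4, p_1 = 4*2 + 1 = 9, q_1 = 4*1 + 0 = 4.
  i=2: a_2=1, p_2 = 1*9 + 2 = 11, q_2 = 1*4 + 1 = 5.
  i=3: a_3=1, p_3 = 1*11 + 9 = 20, q_3 = 1*5 + 4 = 9.
  i=4: a_4=1, p_4 = 1*20 + 11 = 31, q_4 = 1*9 + 5 = 14.
  i=5: a_5=8, p_5 = 8*31 + 20 = 268, q_5 = 8*14 + 9 = 121.
q_5 = 121 > 71, so the last convergent with denominator <= 71 is p_4/q_4 = 31/14.
The closest fraction with denominator <= 71 is either p_4/q_4 or the intermediate fraction (k*p_4 + p_3)/(k*q_4 + q_3) with the largest k >= 1 whose denominator stays <= 71; these approach x as k grows, and every other convergent or intermediate fraction in range is farther away.
Largest k: floor((71 - q_3)/q_4) = floor((71 - 9)/14) = 4.
That gives (4*31 + 20)/(4*14 + 9) = 144/65.
Compare the errors: |x - 31/14| = |268*14 - 31*121|/(121*14) = 1/1694, and |x - 144/65| = |268*65 - 144*121|/(121*65) = 4/7865.
Cross-multiplying, 4*1694 = 6776 < 7865 = 1*7865, so 4/7865 is smaller: the intermediate fraction 144/65 is closer to x than 31/14.

144/65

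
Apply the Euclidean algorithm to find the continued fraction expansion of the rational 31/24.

[1; 3, 2, 3]

Run the Euclidean algorithm on 31 and 24; the successive quotients are the partial quotients a_0, a_1, ... (each step inverts the fractional part left over by the previous one):
  31 = 1*24 + 7, so a_0 = 1.
  24 = 3*7 + 3, so a_1 = 3.
  7 = 2*3 + 1, so a_2 = 2.
  3 = 3*1 + 0, so a_3 = 3.
The remainder reaches 0 after 4 divisions, so the expansion has 4 partial quotients, read off in order.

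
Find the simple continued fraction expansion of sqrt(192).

Write x_i = (sqrt(192) + m_i)/d_i with (m_0, d_0) = (0, 1). a_0 = floor(sqrt(192)) = 13, since 13^2 = 169 <= 192 < 196 = 14^2.
Iterate m_{i+1} = d_i*a_i - m_i, d_{i+1} = (192 - m_{i+1}^2)/d_i, a_{i+1} = floor((a_0 + m_{i+1})/d_{i+1}):
  m_1 = 1*13 - 0 = 13, d_1 = (192 - 13^2)/1 = 23/1 = 23, a_1 = floor((13 + 13)/23) = 1.
  m_2 = 23*1 - 13 = 10, d_2 = (192 - 10^2)/23 = 92/23 = 4, a_2 = floor((13 + 10)/4) = 5.
  m_3 = 4*5 - 10 = 10, d_3 = (192 - 10^2)/4 = 92/4 = 23, a_3 = floor((13 + 10)/23) = 1.
  m_4 = 23*1 - 10 = 13, d_4 = (192 - 13^2)/23 = 23/23 = 1, a_4 = floor((13 + 13)/1) = 26.
  m_5 = 1*26 - 13 = 13, d_5 = (192 - 13^2)/1 = 23/1 = 23: (m_5, d_5) = (m_1, d_1) = (13, 23), so from here the quotients repeat a_1, ..., a_4; the period length is 4.
Hence the expansion of sqrt(192) is a_0 = 13 followed by the repeating block 1, 5, 1, 26 (period 4).

[13; (1, 5, 1, 26)]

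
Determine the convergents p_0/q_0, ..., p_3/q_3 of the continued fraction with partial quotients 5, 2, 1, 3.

5/1, 11/2, 16/3, 59/11

Using the convergent recurrence p_i = a_i*p_{i-1} + p_{i-2}, q_i = a_i*q_{i-1} + q_{i-2} with p_{-2}=0, p_{-1}=1, q_{-2}=1, q_{-1}=0:
  i=0: a_0=5, p_0 = 5*1 + 0 = 5, q_0 = 5*0 + 1 = 1.
  i=1: a_1=2, p_1 = 2*5 + 1 = 11, q_1 = 2*1 + 0 = 2.
  i=2: a_2=1, p_2 = 1*11 + 5 = 16, q_2 = 1*2 + 1 = 3.
  i=3: a_3=3, p_3 = 3*16 + 11 = 59, q_3 = 3*3 + 2 = 11.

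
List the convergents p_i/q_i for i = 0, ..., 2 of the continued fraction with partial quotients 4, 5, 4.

4/1, 21/5, 88/21

Using the convergent recurrence p_i = a_i*p_{i-1} + p_{i-2}, q_i = a_i*q_{i-1} + q_{i-2} with p_{-2}=0, p_{-1}=1, q_{-2}=1, q_{-1}=0:
  i=0: a_0=4, p_0 = 4*1 + 0 = 4, q_0 = 4*0 + 1 = 1.
  i=1: a_1=5, p_1 = 5*4 + 1 = 21, q_1 = 5*1 + 0 = 5.
  i=2: a_2=4, p_2 = 4*21 + 4 = 88, q_2 = 4*5 + 1 = 21.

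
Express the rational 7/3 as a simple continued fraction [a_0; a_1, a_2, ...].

Run the Euclidean algorithm on 7 and 3; the successive quotients are the partial quotients a_0, a_1, ... (each step inverts the fractional part left over by the previous one):
  7 = 2*3 + 1, so a_0 = 2.
  3 = 3*1 + 0, so a_1 = 3.
The remainder reaches 0 after 2 divisions, so the expansion has 2 partial quotients, read off in order.

[2; 3]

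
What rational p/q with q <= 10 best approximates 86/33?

Expand x = 86/33 as a continued fraction with the Euclidean algorithm:
  86 = 2*33 + 20, so a_0 = 2.
  33 = 1*20 + 13, so a_1 = 1.
  20 = 1*13 + 7, so a_2 = 1.
  13 = 1*7 + 6, so a_3 = 1.
  7 = 1*6 + 1, so a_4 = 1.
  6 = 6*1 + 0, so a_5 = 6.
so x = [2; 1, 1, 1, 1, 6].
Convergents (p_i = a_i*p_{i-1} + p_{i-2}, q_i = a_i*q_{i-1} + q_{i-2} with p_{-2}=0, p_{-1}=1, q_{-2}=1, q_{-1}=0), until the denominator exceeds 10:
  i=0: a_0=2, p_0 = 2*1 + 0 = 2, q_0 = 2*0 + 1 = 1.
  i=1: a_1=1, p_1 = 1*2 + 1 = 3, q_1 = 1*1 + 0 = 1.
  i=2: a_2=1, p_2 = 1*3 + 2 = 5, q_2 = 1*1 + 1 = 2.
  i=3: a_3=1, p_3 = 1*5 + 3 = 8, q_3 = 1*2 + 1 = 3.
  i=4: a_4=1, p_4 = 1*8 + 5 = 13, q_4 = 1*3 + 2 = 5.
  i=5: a_5=6, p_5 = 6*13 + 8 = 86, q_5 = 6*5 + 3 = 33.
q_5 = 33 > 10, so the last convergent with denominator <= 10 is p_4/q_4 = 13/5.
The closest fraction with denominator <= 10 is either p_4/q_4 or the intermediate fraction (k*p_4 + p_3)/(k*q_4 + q_3) with the largest k >= 1 whose denominator stays <= 10; these approach x as k grows, and every other convergent or intermediate fraction in range is farther away.
Largest k: floor((10 - q_3)/q_4) = floor((10 - 3)/5) = 1.
That gives (1*13 + 8)/(1*5 + 3) = 21/8.
Compare the errors: |x - 13/5| = |86*5 - 13*33|/(33*5) = 1/165, and |x - 21/8| = |86*8 - 21*33|/(33*8) = 5/264.
Cross-multiplying, 1*264 = 264 < 825 = 5*165, so 1/165 is smaller: the convergent 13/5 is closer to x than 21/8.

13/5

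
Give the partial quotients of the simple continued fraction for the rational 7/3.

Run the Euclidean algorithm on 7 and 3; the successive quotients are the partial quotients a_0, a_1, ... (each step inverts the fractional part left over by the previous one):
  7 = 2*3 + 1, so a_0 = 2.
  3 = 3*1 + 0, so a_1 = 3.
The remainder reaches 0 after 2 divisions, so the expansion has 2 partial quotients, read off in order.

[2; 3]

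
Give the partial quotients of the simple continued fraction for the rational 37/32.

[1; 6, 2, 2]

Run the Euclidean algorithm on 37 and 32; the successive quotients are the partial quotients a_0, a_1, ... (each step inverts the fractional part left over by the previous one):
  37 = 1*32 + 5, so a_0 = 1.
  32 = 6*5 + 2, so a_1 = 6.
  5 = 2*2 + 1, so a_2 = 2.
  2 = 2*1 + 0, so a_3 = 2.
The remainder reaches 0 after 4 divisions, so the expansion has 4 partial quotients, read off in order.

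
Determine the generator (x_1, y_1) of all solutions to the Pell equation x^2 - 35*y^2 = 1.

First expand sqrt(35) as a continued fraction. With x_i = (sqrt(35) + m_i)/d_i and (m_0, d_0) = (0, 1): a_0 = floor(sqrt(35)) = 5, since 5^2 = 25 <= 35 < 36 = 6^2.
Iterate m_{i+1} = d_i*a_i - m_i, d_{i+1} = (35 - m_{i+1}^2)/d_i, a_{i+1} = floor((a_0 + m_{i+1})/d_{i+1}):
  m_1 = 1*5 - 0 = 5, d_1 = (35 - 5^2)/1 = 10/1 = 10, a_1 = floor((5 + 5)/10) = 1.
  m_2 = 10*1 - 5 = 5, d_2 = (35 - 5^2)/10 = 10/10 = 1, a_2 = floor((5 + 5)/1) = 10.
  m_3 = 1*10 - 5 = 5, d_3 = (35 - 5^2)/1 = 10/1 = 10: (m_3, d_3) = (m_1, d_1) = (5, 10), so from here the quotients repeat a_1, a_2; the period length is 2.
So sqrt(35) = [5; (1, 10)] with period length k = 2.
k is even, so the fundamental solution of x^2 - 35y^2 = 1 is (p_{k-1}, q_{k-1}) = (p_1, q_1); compute convergents through index 1.
Convergents (p_i = a_i*p_{i-1} + p_{i-2}, q_i = a_i*q_{i-1} + q_{i-2} with p_{-2}=0, p_{-1}=1, q_{-2}=1, q_{-1}=0):
  i=0: a_0=5, p_0 = 5*1 + 0 = 5, q_0 = 5*0 + 1 = 1.
  i=1: a_1=1, p_1 = 1*5 + 1 = 6, q_1 = 1*1 + 0 = 1.
Check: 6^2 - 35*1^2 = 36 - 35 = 1, so (x, y) = (6, 1) solves the equation, and by the theorem it is the least positive solution.

(x, y) = (6, 1)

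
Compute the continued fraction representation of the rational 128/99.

[1; 3, 2, 2, 2, 2]

Run the Euclidean algorithm on 128 and 99; the successive quotients are the partial quotients a_0, a_1, ... (each step inverts the fractional part left over by the previous one):
  128 = 1*99 + 29, so a_0 = 1.
  99 = 3*29 + 12, so a_1 = 3.
  29 = 2*12 + 5, so a_2 = 2.
  12 = 2*5 + 2, so a_3 = 2.
  5 = 2*2 + 1, so a_4 = 2.
  2 = 2*1 + 0, so a_5 = 2.
The remainder reaches 0 after 6 divisions, so the expansion has 6 partial quotients, read off in order.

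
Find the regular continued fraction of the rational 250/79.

[3; 6, 13]

Run the Euclidean algorithm on 250 and 79; the successive quotients are the partial quotients a_0, a_1, ... (each step inverts the fractional part left over by the previous one):
  250 = 3*79 + 13, so a_0 = 3.
  79 = 6*13 + 1, so a_1 = 6.
  13 = 13*1 + 0, so a_2 = 13.
The remainder reaches 0 after 3 divisions, so the expansion has 3 partial quotients, read off in order.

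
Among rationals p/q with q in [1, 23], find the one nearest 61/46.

Expand x = 61/46 as a continued fraction with the Euclidean algorithm:
  61 = 1*46 + 15, so a_0 = 1.
  46 = 3*15 + 1, so a_1 = 3.
  15 = 15*1 + 0, so a_2 = 15.
so x = [1; 3, 15].
Convergents (p_i = a_i*p_{i-1} + p_{i-2}, q_i = a_i*q_{i-1} + q_{i-2} with p_{-2}=0, p_{-1}=1, q_{-2}=1, q_{-1}=0), until the denominator exceeds 23:
  i=0: a_0=1, p_0 = 1*1 + 0 = 1, q_0 = 1*0 + 1 = 1.
  i=1: a_1=3, p_1 = 3*1 + 1 = 4, q_1 = 3*1 + 0 = 3.
  i=2: a_2=15, p_2 = 15*4 + 1 = 61, q_2 = 15*3 + 1 = 46.
q_2 = 46 > 23, so the last convergent with denominator <= 23 is p_1/q_1 = 4/3.
The closest fraction with denominator <= 23 is either p_1/q_1 or the intermediate fraction (k*p_1 + p_0)/(k*q_1 + q_0) with the largest k >= 1 whose denominator stays <= 23; these approach x as k grows, and every other convergent or intermediate fraction in range is farther away.
Largest k: floor((23 - q_0)/q_1) = floor((23 - 1)/3) = 7.
That gives (7*4 + 1)/(7*3 + 1) = 29/22.
Compare the errors: |x - 4/3| = |61*3 - 4*46|/(46*3) = 1/138, and |x - 29/22| = |61*22 - 29*46|/(46*22) = 8/1012.
Cross-multiplying, 1*1012 = 1012 < 1104 = 8*138, so 1/138 is smaller: the convergent 4/3 is closer to x than 29/22.

4/3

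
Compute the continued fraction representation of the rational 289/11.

Run the Euclidean algorithm on 289 and 11; the successive quotients are the partial quotients a_0, a_1, ... (each step inverts the fractional part left over by the previous one):
  289 = 26*11 + 3, so a_0 = 26.
  11 = 3*3 + 2, so a_1 = 3.
  3 = 1*2 + 1, so a_2 = 1.
  2 = 2*1 + 0, so a_3 = 2.
The remainder reaches 0 after 4 divisions, so the expansion has 4 partial quotients, read off in order.

[26; 3, 1, 2]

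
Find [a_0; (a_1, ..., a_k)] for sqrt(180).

Write x_i = (sqrt(180) + m_i)/d_i with (m_0, d_0) = (0, 1). a_0 = floor(sqrt(180)) = 13, since 13^2 = 169 <= 180 < 196 = 14^2.
Iterate m_{i+1} = d_i*a_i - m_i, d_{i+1} = (180 - m_{i+1}^2)/d_i, a_{i+1} = floor((a_0 + m_{i+1})/d_{i+1}):
  m_1 = 1*13 - 0 = 13, d_1 = (180 - 13^2)/1 = 11/1 = 11, a_1 = floor((13 + 13)/11) = 2.
  m_2 = 11*2 - 13 = 9, d_2 = (180 - 9^2)/11 = 99/11 = 9, a_2 = floor((13 + 9)/9) = 2.
  m_3 = 9*2 - 9 = 9, d_3 = (180 - 9^2)/9 = 99/9 = 11, a_3 = floor((13 + 9)/11) = 2.
  m_4 = 11*2 - 9 = 13, d_4 = (180 - 13^2)/11 = 11/11 = 1, a_4 = floor((13 + 13)/1) = 26.
  m_5 = 1*26 - 13 = 13, d_5 = (180 - 13^2)/1 = 11/1 = 11: (m_5, d_5) = (m_1, d_1) = (13, 11), so from here the quotients repeat a_1, ..., a_4; the period length is 4.
Hence the expansion of sqrt(180) is a_0 = 13 followed by the repeating block 2, 2, 2, 26 (period 4).

[13; (2, 2, 2, 26)]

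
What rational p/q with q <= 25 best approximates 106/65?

Expand x = 106/65 as a continued fraction with the Euclidean algorithm:
  106 = 1*65 + 41, so a_0 = 1.
  65 = 1*41 + 24, so a_1 = 1.
  41 = 1*24 + 17, so a_2 = 1.
  24 = 1*17 + 7, so a_3 = 1.
  17 = 2*7 + 3, so a_4 = 2.
  7 = 2*3 + 1, so a_5 = 2.
  3 = 3*1 + 0, so a_6 = 3.
so x = [1; 1, 1, 1, 2, 2, 3].
Convergents (p_i = a_i*p_{i-1} + p_{i-2}, q_i = a_i*q_{i-1} + q_{i-2} with p_{-2}=0, p_{-1}=1, q_{-2}=1, q_{-1}=0), until the denominator exceeds 25:
  i=0: a_0=1, p_0 = 1*1 + 0 = 1, q_0 = 1*0 + 1 = 1.
  i=1: a_1=1, p_1 = 1*1 + 1 = 2, q_1 = 1*1 + 0 = 1.
  i=2: a_2=1, p_2 = 1*2 + 1 = 3, q_2 = 1*1 + 1 = 2.
  i=3: a_3=1, p_3 = 1*3 + 2 = 5, q_3 = 1*2 + 1 = 3.
  i=4: a_4=2, p_4 = 2*5 + 3 = 13, q_4 = 2*3 + 2 = 8.
  i=5: a_5=2, p_5 = 2*13 + 5 = 31, q_5 = 2*8 + 3 = 19.
  i=6: a_6=3, p_6 = 3*31 + 13 = 106, q_6 = 3*19 + 8 = 65.
q_6 = 65 > 25, so the last convergent with denominator <= 25 is p_5/q_5 = 31/19.
The closest fraction with denominator <= 25 is either p_5/q_5 or the intermediate fraction (k*p_5 + p_4)/(k*q_5 + q_4) with the largest k >= 1 whose denominator stays <= 25; these approach x as k grows, and every other convergent or intermediate fraction in range is farther away.
Largest k: floor((25 - q_4)/q_5) = floor((25 - 8)/19) = 0.
Since k = 0, no intermediate fraction beyond p_5/q_5 has denominator <= 25, so the convergent 31/19 is the closest (its error is |106*19 - 31*65|/(65*19) = 1/1235).

31/19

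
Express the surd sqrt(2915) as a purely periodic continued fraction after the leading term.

[53; (1, 106)]

Write x_i = (sqrt(2915) + m_i)/d_i with (m_0, d_0) = (0, 1). a_0 = floor(sqrt(2915)) = 53, since 53^2 = 2809 <= 2915 < 2916 = 54^2.
Iterate m_{i+1} = d_i*a_i - m_i, d_{i+1} = (2915 - m_{i+1}^2)/d_i, a_{i+1} = floor((a_0 + m_{i+1})/d_{i+1}):
  m_1 = 1*53 - 0 = 53, d_1 = (2915 - 53^2)/1 = 106/1 = 106, a_1 = floor((53 + 53)/106) = 1.
  m_2 = 106*1 - 53 = 53, d_2 = (2915 - 53^2)/106 = 106/106 = 1, a_2 = floor((53 + 53)/1) = 106.
  m_3 = 1*106 - 53 = 53, d_3 = (2915 - 53^2)/1 = 106/1 = 106: (m_3, d_3) = (m_1, d_1) = (53, 106), so from here the quotients repeat a_1, a_2; the period length is 2.
Hence the expansion of sqrt(2915) is a_0 = 53 followed by the repeating block 1, 106 (period 2).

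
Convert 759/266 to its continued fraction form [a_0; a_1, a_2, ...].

Run the Euclidean algorithm on 759 and 266; the successive quotients are the partial quotients a_0, a_1, ... (each step inverts the fractional part left over by the previous one):
  759 = 2*266 + 227, so a_0 = 2.
  266 = 1*227 + 39, so a_1 = 1.
  227 = 5*39 + 32, so a_2 = 5.
  39 = 1*32 + 7, so a_3 = 1.
  32 = 4*7 + 4, so a_4 = 4.
  7 = 1*4 + 3, so a_5 = 1.
  4 = 1*3 + 1, so a_6 = 1.
  3 = 3*1 + 0, so a_7 = 3.
The remainder reaches 0 after 8 divisions, so the expansion has 8 partial quotients, read off in order.

[2; 1, 5, 1, 4, 1, 1, 3]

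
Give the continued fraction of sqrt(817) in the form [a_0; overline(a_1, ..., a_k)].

Write x_i = (sqrt(817) + m_i)/d_i with (m_0, d_0) = (0, 1). a_0 = floor(sqrt(817)) = 28, since 28^2 = 784 <= 817 < 841 = 29^2.
Iterate m_{i+1} = d_i*a_i - m_i, d_{i+1} = (817 - m_{i+1}^2)/d_i, a_{i+1} = floor((a_0 + m_{i+1})/d_{i+1}):
  m_1 = 1*28 - 0 = 28, d_1 = (817 - 28^2)/1 = 33/1 = 33, a_1 = floor((28 + 28)/33) = 1.
  m_2 = 33*1 - 28 = 5, d_2 = (817 - 5^2)/33 = 792/33 = 24, a_2 = floor((28 + 5)/24) = 1.
  m_3 = 24*1 - 5 = 19, d_3 = (817 - 19^2)/24 = 456/24 = 19, a_3 = floor((28 + 19)/19) = 2.
  m_4 = 19*2 - 19 = 19, d_4 = (817 - 19^2)/19 = 456/19 = 24, a_4 = floor((28 + 19)/24) = 1.
  m_5 = 24*1 - 19 = 5, d_5 = (817 - 5^2)/24 = 792/24 = 33, a_5 = floor((28 + 5)/33) = 1.
  m_6 = 33*1 - 5 = 28, d_6 = (817 - 28^2)/33 = 33/33 = 1, a_6 = floor((28 + 28)/1) = 56.
  m_7 = 1*56 - 28 = 28, d_7 = (817 - 28^2)/1 = 33/1 = 33: (m_7, d_7) = (m_1, d_1) = (28, 33), so from here the quotients repeat a_1, ..., a_6; the period length is 6.
Hence the expansion of sqrt(817) is a_0 = 28 followed by the repeating block 1, 1, 2, 1, 1, 56 (period 6).

[28; overline(1, 1, 2, 1, 1, 56)]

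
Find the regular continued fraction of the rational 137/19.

[7; 4, 1, 3]

Run the Euclidean algorithm on 137 and 19; the successive quotients are the partial quotients a_0, a_1, ... (each step inverts the fractional part left over by the previous one):
  137 = 7*19 + 4, so a_0 = 7.
  19 = 4*4 + 3, so a_1 = 4.
  4 = 1*3 + 1, so a_2 = 1.
  3 = 3*1 + 0, so a_3 = 3.
The remainder reaches 0 after 4 divisions, so the expansion has 4 partial quotients, read off in order.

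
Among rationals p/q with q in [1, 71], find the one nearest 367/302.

Expand x = 367/302 as a continued fraction with the Euclidean algorithm:
  367 = 1*302 + 65, so a_0 = 1.
  302 = 4*65 + 42, so a_1 = 4.
  65 = 1*42 + 23, so a_2 = 1.
  42 = 1*23 + 19, so a_3 = 1.
  23 = 1*19 + 4, so a_4 = 1.
  19 = 4*4 + 3, so a_5 = 4.
  4 = 1*3 + 1, so a_6 = 1.
  3 = 3*1 + 0, so a_7 = 3.
so x = [1; 4, 1, 1, 1, 4, 1, 3].
Convergents (p_i = a_i*p_{i-1} + p_{i-2}, q_i = a_i*q_{i-1} + q_{i-2} with p_{-2}=0, p_{-1}=1, q_{-2}=1, q_{-1}=0), until the denominator exceeds 71:
  i=0: a_0=1, p_0 = 1*1 + 0 = 1, q_0 = 1*0 + 1 = 1.
  i=1: a_1=4, p_1 = 4*1 + 1 = 5, q_1 = 4*1 + 0 = 4.
  i=2: a_2=1, p_2 = 1*5 + 1 = 6, q_2 = 1*4 + 1 = 5.
  i=3: a_3=1, p_3 = 1*6 + 5 = 11, q_3 = 1*5 + 4 = 9.
  i=4: a_4=1, p_4 = 1*11 + 6 = 17, q_4 = 1*9 + 5 = 14.
  i=5: a_5=4, p_5 = 4*17 + 11 = 79, q_5 = 4*14 + 9 = 65.
  i=6: a_6=1, p_6 = 1*79 + 17 = 96, q_6 = 1*65 + 14 = 79.
q_6 = 79 > 71, so the last convergent with denominator <= 71 is p_5/q_5 = 79/65.
The closest fraction with denominator <= 71 is either p_5/q_5 or the intermediate fraction (k*p_5 + p_4)/(k*q_5 + q_4) with the largest k >= 1 whose denominator stays <= 71; these approach x as k grows, and every other convergent or intermediate fraction in range is farther away.
Largest k: floor((71 - q_4)/q_5) = floor((71 - 14)/65) = 0.
Since k = 0, no intermediate fraction beyond p_5/q_5 has denominator <= 71, so the convergent 79/65 is the closest (its error is |367*65 - 79*302|/(302*65) = 3/19630).

79/65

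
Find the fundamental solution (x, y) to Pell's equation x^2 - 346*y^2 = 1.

First expand sqrt(346) as a continued fraction. With x_i = (sqrt(346) + m_i)/d_i and (m_0, d_0) = (0, 1): a_0 = floor(sqrt(346)) = 18, since 18^2 = 324 <= 346 < 361 = 19^2.
Iterate m_{i+1} = d_i*a_i - m_i, d_{i+1} = (346 - m_{i+1}^2)/d_i, a_{i+1} = floor((a_0 + m_{i+1})/d_{i+1}):
  m_1 = 1*18 - 0 = 18, d_1 = (346 - 18^2)/1 = 22/1 = 22, a_1 = floor((18 + 18)/22) = 1.
  m_2 = 22*1 - 18 = 4, d_2 = (346 - 4^2)/22 = 330/22 = 15, a_2 = floor((18 + 4)/15) = 1.
  m_3 = 15*1 - 4 = 11, d_3 = (346 - 11^2)/15 = 225/15 = 15, a_3 = floor((18 + 11)/15) = 1.
  m_4 = 15*1 - 11 = 4, d_4 = (346 - 4^2)/15 = 330/15 = 22, a_4 = floor((18 + 4)/22) = 1.
  m_5 = 22*1 - 4 = 18, d_5 = (346 - 18^2)/22 = 22/22 = 1, a_5 = floor((18 + 18)/1) = 36.
  m_6 = 1*36 - 18 = 18, d_6 = (346 - 18^2)/1 = 22/1 = 22: (m_6, d_6) = (m_1, d_1) = (18, 22), so from here the quotients repeat a_1, ..., a_5; the period length is 5.
So sqrt(346) = [18; (1, 1, 1, 1, 36)] with period length k = 5.
k is odd, so (p_{k-1}, q_{k-1}) only solves x^2 - 346y^2 = -1 and the fundamental solution of x^2 - 346y^2 = 1 is (p_{2k-1}, q_{2k-1}) = (p_9, q_9); compute convergents through index 9, running through the period twice.
Convergents (p_i = a_i*p_{i-1} + p_{i-2}, q_i = a_i*q_{i-1} + q_{i-2} with p_{-2}=0, p_{-1}=1, q_{-2}=1, q_{-1}=0):
  i=0: a_0=18, p_0 = 18*1 + 0 = 18, q_0 = 18*0 + 1 = 1.
  i=1: a_1=1, p_1 = 1*18 + 1 = 19, q_1 = 1*1 + 0 = 1.
  i=2: a_2=1, p_2 = 1*19 + 18 = 37, q_2 = 1*1 + 1 = 2.
  i=3: a_3=1, p_3 = 1*37 + 19 = 56, q_3 = 1*2 + 1 = 3.
  i=4: a_4=1, p_4 = 1*56 + 37 = 93, q_4 = 1*3 + 2 = 5.
  i=5: a_5=36, p_5 = 36*93 + 56 = 3404, q_5 = 36*5 + 3 = 183.
  i=6: a_6=1, p_6 = 1*3404 + 93 = 3497, q_6 = 1*183 + 5 = 188.
  i=7: a_7=1, p_7 = 1*3497 + 3404 = 6901, q_7 = 1*188 + 183 = 371.
  i=8: a_8=1, p_8 = 1*6901 + 3497 = 10398, q_8 = 1*371 + 188 = 559.
  i=9: a_9=1, p_9 = 1*10398 + 6901 = 17299, q_9 = 1*559 + 371 = 930.
Indeed p_4^2 - 346*q_4^2 = 8649 - 8650 = -1, not +1.
Check: 17299^2 - 346*930^2 = 299255401 - 299255400 = 1, so (x, y) = (17299, 930) solves the equation, and by the theorem it is the least positive solution.

(x, y) = (17299, 930)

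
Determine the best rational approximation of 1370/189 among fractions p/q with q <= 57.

29/4

Expand x = 1370/189 as a continued fraction with the Euclidean algorithm:
  1370 = 7*189 + 47, so a_0 = 7.
  189 = 4*47 + 1, so a_1 = 4.
  47 = 47*1 + 0, so a_2 = 47.
so x = [7; 4, 47].
Convergents (p_i = a_i*p_{i-1} + p_{i-2}, q_i = a_i*q_{i-1} + q_{i-2} with p_{-2}=0, p_{-1}=1, q_{-2}=1, q_{-1}=0), until the denominator exceeds 57:
  i=0: a_0=7, p_0 = 7*1 + 0 = 7, q_0 = 7*0 + 1 = 1.
  i=1: a_1=4, p_1 = 4*7 + 1 = 29, q_1 = 4*1 + 0 = 4.
  i=2: a_2=47, p_2 = 47*29 + 7 = 1370, q_2 = 47*4 + 1 = 189.
q_2 = 189 > 57, so the last convergent with denominator <= 57 is p_1/q_1 = 29/4.
The closest fraction with denominator <= 57 is either p_1/q_1 or the intermediate fraction (k*p_1 + p_0)/(k*q_1 + q_0) with the largest k >= 1 whose denominator stays <= 57; these approach x as k grows, and every other convergent or intermediate fraction in range is farther away.
Largest k: floor((57 - q_0)/q_1) = floor((57 - 1)/4) = 14.
That gives (14*29 + 7)/(14*4 + 1) = 413/57.
Compare the errors: |x - 29/4| = |1370*4 - 29*189|/(189*4) = 1/756, and |x - 413/57| = |1370*57 - 413*189|/(189*57) = 33/10773.
Cross-multiplying, 1*10773 = 10773 < 24948 = 33*756, so 1/756 is smaller: the convergent 29/4 is closer to x than 413/57.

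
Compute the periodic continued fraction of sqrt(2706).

[52; (52, 104)]

Write x_i = (sqrt(2706) + m_i)/d_i with (m_0, d_0) = (0, 1). a_0 = floor(sqrt(2706)) = 52, since 52^2 = 2704 <= 2706 < 2809 = 53^2.
Iterate m_{i+1} = d_i*a_i - m_i, d_{i+1} = (2706 - m_{i+1}^2)/d_i, a_{i+1} = floor((a_0 + m_{i+1})/d_{i+1}):
  m_1 = 1*52 - 0 = 52, d_1 = (2706 - 52^2)/1 = 2/1 = 2, a_1 = floor((52 + 52)/2) = 52.
  m_2 = 2*52 - 52 = 52, d_2 = (2706 - 52^2)/2 = 2/2 = 1, a_2 = floor((52 + 52)/1) = 104.
  m_3 = 1*104 - 52 = 52, d_3 = (2706 - 52^2)/1 = 2/1 = 2: (m_3, d_3) = (m_1, d_1) = (52, 2), so from here the quotients repeat a_1, a_2; the period length is 2.
Hence the expansion of sqrt(2706) is a_0 = 52 followed by the repeating block 52, 104 (period 2).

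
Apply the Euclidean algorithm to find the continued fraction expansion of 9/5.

[1; 1, 4]

Run the Euclidean algorithm on 9 and 5; the successive quotients are the partial quotients a_0, a_1, ... (each step inverts the fractional part left over by the previous one):
  9 = 1*5 + 4, so a_0 = 1.
  5 = 1*4 + 1, so a_1 = 1.
  4 = 4*1 + 0, so a_2 = 4.
The remainder reaches 0 after 3 divisions, so the expansion has 3 partial quotients, read off in order.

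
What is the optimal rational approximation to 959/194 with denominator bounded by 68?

262/53

Expand x = 959/194 as a continued fraction with the Euclidean algorithm:
  959 = 4*194 + 183, so a_0 = 4.
  194 = 1*183 + 11, so a_1 = 1.
  183 = 16*11 + 7, so a_2 = 16.
  11 = 1*7 + 4, so a_3 = 1.
  7 = 1*4 + 3, so a_4 = 1.
  4 = 1*3 + 1, so a_5 = 1.
  3 = 3*1 + 0, so a_6 = 3.
so x = [4; 1, 16, 1, 1, 1, 3].
Convergents (p_i = a_i*p_{i-1} + p_{i-2}, q_i = a_i*q_{i-1} + q_{i-2} with p_{-2}=0, p_{-1}=1, q_{-2}=1, q_{-1}=0), until the denominator exceeds 68:
  i=0: a_0=4, p_0 = 4*1 + 0 = 4, q_0 = 4*0 + 1 = 1.
  i=1: a_1=1, p_1 = 1*4 + 1 = 5, q_1 = 1*1 + 0 = 1.
  i=2: a_2=16, p_2 = 16*5 + 4 = 84, q_2 = 16*1 + 1 = 17.
  i=3: a_3=1, p_3 = 1*84 + 5 = 89, q_3 = 1*17 + 1 = 18.
  i=4: a_4=1, p_4 = 1*89 + 84 = 173, q_4 = 1*18 + 17 = 35.
  i=5: a_5=1, p_5 = 1*173 + 89 = 262, q_5 = 1*35 + 18 = 53.
  i=6: a_6=3, p_6 = 3*262 + 173 = 959, q_6 = 3*53 + 35 = 194.
q_6 = 194 > 68, so the last convergent with denominator <= 68 is p_5/q_5 = 262/53.
The closest fraction with denominator <= 68 is either p_5/q_5 or the intermediate fraction (k*p_5 + p_4)/(k*q_5 + q_4) with the largest k >= 1 whose denominator stays <= 68; these approach x as k grows, and every other convergent or intermediate fraction in range is farther away.
Largest k: floor((68 - q_4)/q_5) = floor((68 - 35)/53) = 0.
Since k = 0, no intermediate fraction beyond p_5/q_5 has denominator <= 68, so the convergent 262/53 is the closest (its error is |959*53 - 262*194|/(194*53) = 1/10282).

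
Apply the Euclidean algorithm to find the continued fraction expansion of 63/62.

[1; 62]

Run the Euclidean algorithm on 63 and 62; the successive quotients are the partial quotients a_0, a_1, ... (each step inverts the fractional part left over by the previous one):
  63 = 1*62 + 1, so a_0 = 1.
  62 = 62*1 + 0, so a_1 = 62.
The remainder reaches 0 after 2 divisions, so the expansion has 2 partial quotients, read off in order.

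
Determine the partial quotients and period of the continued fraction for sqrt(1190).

Write x_i = (sqrt(1190) + m_i)/d_i with (m_0, d_0) = (0, 1). a_0 = floor(sqrt(1190)) = 34, since 34^2 = 1156 <= 1190 < 1225 = 35^2.
Iterate m_{i+1} = d_i*a_i - m_i, d_{i+1} = (1190 - m_{i+1}^2)/d_i, a_{i+1} = floor((a_0 + m_{i+1})/d_{i+1}):
  m_1 = 1*34 - 0 = 34, d_1 = (1190 - 34^2)/1 = 34/1 = 34, a_1 = floor((34 + 34)/34) = 2.
  m_2 = 34*2 - 34 = 34, d_2 = (1190 - 34^2)/34 = 34/34 = 1, a_2 = floor((34 + 34)/1) = 68.
  m_3 = 1*68 - 34 = 34, d_3 = (1190 - 34^2)/1 = 34/1 = 34: (m_3, d_3) = (m_1, d_1) = (34, 34), so from here the quotients repeat a_1, a_2; the period length is 2.
Hence the expansion of sqrt(1190) is a_0 = 34 followed by the repeating block 2, 68 (period 2).

[34; (2, 68)]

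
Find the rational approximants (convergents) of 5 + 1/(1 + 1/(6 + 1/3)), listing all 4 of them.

5/1, 6/1, 41/7, 129/22

Using the convergent recurrence p_i = a_i*p_{i-1} + p_{i-2}, q_i = a_i*q_{i-1} + q_{i-2} with p_{-2}=0, p_{-1}=1, q_{-2}=1, q_{-1}=0:
  i=0: a_0=5, p_0 = 5*1 + 0 = 5, q_0 = 5*0 + 1 = 1.
  i=1: a_1=1, p_1 = 1*5 + 1 = 6, q_1 = 1*1 + 0 = 1.
  i=2: a_2=6, p_2 = 6*6 + 5 = 41, q_2 = 6*1 + 1 = 7.
  i=3: a_3=3, p_3 = 3*41 + 6 = 129, q_3 = 3*7 + 1 = 22.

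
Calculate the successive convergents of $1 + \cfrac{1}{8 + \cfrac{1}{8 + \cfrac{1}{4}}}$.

1/1, 9/8, 73/65, 301/268

Using the convergent recurrence p_i = a_i*p_{i-1} + p_{i-2}, q_i = a_i*q_{i-1} + q_{i-2} with p_{-2}=0, p_{-1}=1, q_{-2}=1, q_{-1}=0:
  i=0: a_0=1, p_0 = 1*1 + 0 = 1, q_0 = 1*0 + 1 = 1.
  i=1: a_1=8, p_1 = 8*1 + 1 = 9, q_1 = 8*1 + 0 = 8.
  i=2: a_2=8, p_2 = 8*9 + 1 = 73, q_2 = 8*8 + 1 = 65.
  i=3: a_3=4, p_3 = 4*73 + 9 = 301, q_3 = 4*65 + 8 = 268.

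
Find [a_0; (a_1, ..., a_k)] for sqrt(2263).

[47; (1, 1, 3, 47, 3, 1, 1, 94)]

Write x_i = (sqrt(2263) + m_i)/d_i with (m_0, d_0) = (0, 1). a_0 = floor(sqrt(2263)) = 47, since 47^2 = 2209 <= 2263 < 2304 = 48^2.
Iterate m_{i+1} = d_i*a_i - m_i, d_{i+1} = (2263 - m_{i+1}^2)/d_i, a_{i+1} = floor((a_0 + m_{i+1})/d_{i+1}):
  m_1 = 1*47 - 0 = 47, d_1 = (2263 - 47^2)/1 = 54/1 = 54, a_1 = floor((47 + 47)/54) = 1.
  m_2 = 54*1 - 47 = 7, d_2 = (2263 - 7^2)/54 = 2214/54 = 41, a_2 = floor((47 + 7)/41) = 1.
  m_3 = 41*1 - 7 = 34, d_3 = (2263 - 34^2)/41 = 1107/41 = 27, a_3 = floor((47 + 34)/27) = 3.
  m_4 = 27*3 - 34 = 47, d_4 = (2263 - 47^2)/27 = 54/27 = 2, a_4 = floor((47 + 47)/2) = 47.
  m_5 = 2*47 - 47 = 47, d_5 = (2263 - 47^2)/2 = 54/2 = 27, a_5 = floor((47 + 47)/27) = 3.
  m_6 = 27*3 - 47 = 34, d_6 = (2263 - 34^2)/27 = 1107/27 = 41, a_6 = floor((47 + 34)/41) = 1.
  m_7 = 41*1 - 34 = 7, d_7 = (2263 - 7^2)/41 = 2214/41 = 54, a_7 = floor((47 + 7)/54) = 1.
  m_8 = 54*1 - 7 = 47, d_8 = (2263 - 47^2)/54 = 54/54 = 1, a_8 = floor((47 + 47)/1) = 94.
  m_9 = 1*94 - 47 = 47, d_9 = (2263 - 47^2)/1 = 54/1 = 54: (m_9, d_9) = (m_1, d_1) = (47, 54), so from here the quotients repeat a_1, ..., a_8; the period length is 8.
Hence the expansion of sqrt(2263) is a_0 = 47 followed by the repeating block 1, 1, 3, 47, 3, 1, 1, 94 (period 8).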